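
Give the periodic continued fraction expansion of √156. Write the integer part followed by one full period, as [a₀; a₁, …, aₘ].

[12; 2, 24]

a₀ = ⌊√156⌋ = 12.
With m₀=0, d₀=1 and mₖ₊₁ = dₖaₖ − mₖ, dₖ₊₁ = (n − mₖ₊₁²)/dₖ, aₖ₊₁ = ⌊(a₀+mₖ₊₁)/dₖ₊₁⌋:
  k=1: m=12, d=12, a=2
  k=2: m=12, d=1, a=24
d=1 and a=2a₀=24 at k=2, so the next step gives (m, d) = (12, 12) again — its k=1 value — and the period has length 2.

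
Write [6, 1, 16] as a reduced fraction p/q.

118/17

Fold from the inside: start with 16/1.
  1 + 1/16 = 17/16
  6 + 16/17 = 118/17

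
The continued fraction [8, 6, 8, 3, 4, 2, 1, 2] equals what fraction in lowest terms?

46915/5747

Fold from the inside: start with 2/1.
  1 + 1/2 = 3/2
  2 + 2/3 = 8/3
  4 + 3/8 = 35/8
  3 + 8/35 = 113/35
  8 + 35/113 = 939/113
  6 + 113/939 = 5747/939
  8 + 939/5747 = 46915/5747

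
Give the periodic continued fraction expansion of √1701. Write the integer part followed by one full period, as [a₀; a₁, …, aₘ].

[41; 4, 8, 1, 10, 1, 8, 4, 82]

a₀ = ⌊√1701⌋ = 41.
With m₀=0, d₀=1 and mₖ₊₁ = dₖaₖ − mₖ, dₖ₊₁ = (n − mₖ₊₁²)/dₖ, aₖ₊₁ = ⌊(a₀+mₖ₊₁)/dₖ₊₁⌋:
  k=1: m=41, d=20, a=4
  k=2: m=39, d=9, a=8
  k=3: m=33, d=68, a=1
  k=4: m=35, d=7, a=10
  k=5: m=35, d=68, a=1
  k=6: m=33, d=9, a=8
  k=7: m=39, d=20, a=4
  k=8: m=41, d=1, a=82
d=1 and a=2a₀=82 at k=8, so the next step gives (m, d) = (41, 20) again — its k=1 value — and the period has length 8.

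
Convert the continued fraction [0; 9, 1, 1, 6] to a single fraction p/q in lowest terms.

Fold from the inside: start with 6/1.
  1 + 1/6 = 7/6
  1 + 6/7 = 13/7
  9 + 7/13 = 124/13
  0 + 13/124 = 13/124

13/124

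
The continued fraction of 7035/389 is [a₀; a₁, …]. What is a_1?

7035 = 18·389 + 33   →  a_0 = 18
389 = 11·33 + 26   →  a_1 = 11

11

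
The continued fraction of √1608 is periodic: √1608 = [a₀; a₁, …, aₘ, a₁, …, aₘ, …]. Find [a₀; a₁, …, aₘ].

a₀ = ⌊√1608⌋ = 40.
With m₀=0, d₀=1 and mₖ₊₁ = dₖaₖ − mₖ, dₖ₊₁ = (n − mₖ₊₁²)/dₖ, aₖ₊₁ = ⌊(a₀+mₖ₊₁)/dₖ₊₁⌋:
  k=1: m=40, d=8, a=10
  k=2: m=40, d=1, a=80
d=1 and a=2a₀=80 at k=2, so the next step gives (m, d) = (40, 8) again — its k=1 value — and the period has length 2.

[40; 10, 80]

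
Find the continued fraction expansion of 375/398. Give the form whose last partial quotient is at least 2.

375 = 0·398 + 375
398 = 1·375 + 23
375 = 16·23 + 7
23 = 3·7 + 2
7 = 3·2 + 1
2 = 2·1 + 0  (stop)
So 375/398 = [0; 1, 16, 3, 3, 2].

[0; 1, 16, 3, 3, 2]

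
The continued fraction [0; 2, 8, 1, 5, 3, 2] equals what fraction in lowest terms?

Fold from the inside: start with 2/1.
  3 + 1/2 = 7/2
  5 + 2/7 = 37/7
  1 + 7/37 = 44/37
  8 + 37/44 = 389/44
  2 + 44/389 = 822/389
  0 + 389/822 = 389/822

389/822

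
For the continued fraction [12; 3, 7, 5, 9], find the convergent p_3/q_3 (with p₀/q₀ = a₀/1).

Using pₖ = aₖpₖ₋₁ + pₖ₋₂, qₖ = aₖqₖ₋₁ + qₖ₋₂ (with p₋₁=1, p₋₂=0, q₋₁=0, q₋₂=1):
  k=0: a=12, p=12, q=1
  k=1: a=3, p=37, q=3
  k=2: a=7, p=271, q=22
  k=3: a=5, p=1392, q=113

1392/113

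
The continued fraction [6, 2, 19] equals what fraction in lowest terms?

253/39

Using pₖ = aₖpₖ₋₁ + pₖ₋₂ and qₖ = aₖqₖ₋₁ + qₖ₋₂:
  k=0: a=6, p=6, q=1
  k=1: a=2, p=13, q=2
  k=2: a=19, p=253, q=39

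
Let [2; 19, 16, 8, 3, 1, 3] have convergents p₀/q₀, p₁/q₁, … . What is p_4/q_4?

15767/7682

Using pₖ = aₖpₖ₋₁ + pₖ₋₂, qₖ = aₖqₖ₋₁ + qₖ₋₂ (with p₋₁=1, p₋₂=0, q₋₁=0, q₋₂=1):
  k=0: a=2, p=2, q=1
  k=1: a=19, p=39, q=19
  k=2: a=16, p=626, q=305
  k=3: a=8, p=5047, q=2459
  k=4: a=3, p=15767, q=7682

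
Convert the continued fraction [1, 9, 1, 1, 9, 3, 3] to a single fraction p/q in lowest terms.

2063/1867

Using pₖ = aₖpₖ₋₁ + pₖ₋₂ and qₖ = aₖqₖ₋₁ + qₖ₋₂:
  k=0: a=1, p=1, q=1
  k=1: a=9, p=10, q=9
  k=2: a=1, p=11, q=10
  k=3: a=1, p=21, q=19
  k=4: a=9, p=200, q=181
  k=5: a=3, p=621, q=562
  k=6: a=3, p=2063, q=1867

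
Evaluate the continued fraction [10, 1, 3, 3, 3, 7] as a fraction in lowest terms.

3381/314

Fold from the inside: start with 7/1.
  3 + 1/7 = 22/7
  3 + 7/22 = 73/22
  3 + 22/73 = 241/73
  1 + 73/241 = 314/241
  10 + 241/314 = 3381/314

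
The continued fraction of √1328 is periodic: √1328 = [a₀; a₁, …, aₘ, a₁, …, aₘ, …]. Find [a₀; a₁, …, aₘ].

a₀ = ⌊√1328⌋ = 36.
With m₀=0, d₀=1 and mₖ₊₁ = dₖaₖ − mₖ, dₖ₊₁ = (n − mₖ₊₁²)/dₖ, aₖ₊₁ = ⌊(a₀+mₖ₊₁)/dₖ₊₁⌋:
  k=1: m=36, d=32, a=2
  k=2: m=28, d=17, a=3
  k=3: m=23, d=47, a=1
  k=4: m=24, d=16, a=3
  k=5: m=24, d=47, a=1
  k=6: m=23, d=17, a=3
  k=7: m=28, d=32, a=2
  k=8: m=36, d=1, a=72
d=1 and a=2a₀=72 at k=8, so the next step gives (m, d) = (36, 32) again — its k=1 value — and the period has length 8.

[36; 2, 3, 1, 3, 1, 3, 2, 72]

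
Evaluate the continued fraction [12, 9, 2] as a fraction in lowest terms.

230/19

Fold from the inside: start with 2/1.
  9 + 1/2 = 19/2
  12 + 2/19 = 230/19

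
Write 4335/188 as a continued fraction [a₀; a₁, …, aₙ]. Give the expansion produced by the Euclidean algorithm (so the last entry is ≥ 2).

[23; 17, 11]

4335 = 23·188 + 11
188 = 17·11 + 1
11 = 11·1 + 0  (stop)
So 4335/188 = [23; 17, 11].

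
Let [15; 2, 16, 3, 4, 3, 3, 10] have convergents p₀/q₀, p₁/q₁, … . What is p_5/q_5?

21865/1412

Using pₖ = aₖpₖ₋₁ + pₖ₋₂, qₖ = aₖqₖ₋₁ + qₖ₋₂ (with p₋₁=1, p₋₂=0, q₋₁=0, q₋₂=1):
  k=0: a=15, p=15, q=1
  k=1: a=2, p=31, q=2
  k=2: a=16, p=511, q=33
  k=3: a=3, p=1564, q=101
  k=4: a=4, p=6767, q=437
  k=5: a=3, p=21865, q=1412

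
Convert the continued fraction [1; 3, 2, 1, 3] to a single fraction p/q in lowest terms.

48/37

Fold from the inside: start with 3/1.
  1 + 1/3 = 4/3
  2 + 3/4 = 11/4
  3 + 4/11 = 37/11
  1 + 11/37 = 48/37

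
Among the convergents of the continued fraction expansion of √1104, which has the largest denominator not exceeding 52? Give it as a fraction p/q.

731/22

√1104 = [33; 4, 2, 2, 2, 4, 66, …] (period length 6).
Convergents:
  p_0/q_0 = 33/1
  p_1/q_1 = 133/4
  p_2/q_2 = 299/9
  p_3/q_3 = 731/22
  p_4/q_4 = 1761/53
q_3 = 22 ≤ 52 < 53 = q_4, so the answer is 731/22.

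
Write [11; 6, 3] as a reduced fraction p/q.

212/19

Using pₖ = aₖpₖ₋₁ + pₖ₋₂ and qₖ = aₖqₖ₋₁ + qₖ₋₂:
  k=0: a=11, p=11, q=1
  k=1: a=6, p=67, q=6
  k=2: a=3, p=212, q=19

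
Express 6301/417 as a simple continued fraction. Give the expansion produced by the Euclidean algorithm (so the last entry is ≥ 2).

6301 = 15·417 + 46
417 = 9·46 + 3
46 = 15·3 + 1
3 = 3·1 + 0  (stop)
So 6301/417 = [15; 9, 15, 3].

[15; 9, 15, 3]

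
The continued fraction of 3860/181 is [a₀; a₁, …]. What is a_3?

3860 = 21·181 + 59   →  a_0 = 21
181 = 3·59 + 4   →  a_1 = 3
59 = 14·4 + 3   →  a_2 = 14
4 = 1·3 + 1   →  a_3 = 1

1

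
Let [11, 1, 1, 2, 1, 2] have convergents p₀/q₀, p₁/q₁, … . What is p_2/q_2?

23/2

Using pₖ = aₖpₖ₋₁ + pₖ₋₂, qₖ = aₖqₖ₋₁ + qₖ₋₂ (with p₋₁=1, p₋₂=0, q₋₁=0, q₋₂=1):
  k=0: a=11, p=11, q=1
  k=1: a=1, p=12, q=1
  k=2: a=1, p=23, q=2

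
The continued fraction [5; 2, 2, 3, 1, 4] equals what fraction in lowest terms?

568/105

Fold from the inside: start with 4/1.
  1 + 1/4 = 5/4
  3 + 4/5 = 19/5
  2 + 5/19 = 43/19
  2 + 19/43 = 105/43
  5 + 43/105 = 568/105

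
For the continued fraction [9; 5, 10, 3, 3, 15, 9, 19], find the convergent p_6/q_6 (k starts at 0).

Using pₖ = aₖpₖ₋₁ + pₖ₋₂, qₖ = aₖqₖ₋₁ + qₖ₋₂ (with p₋₁=1, p₋₂=0, q₋₁=0, q₋₂=1):
  k=0: a=9, p=9, q=1
  k=1: a=5, p=46, q=5
  k=2: a=10, p=469, q=51
  k=3: a=3, p=1453, q=158
  k=4: a=3, p=4828, q=525
  k=5: a=15, p=73873, q=8033
  k=6: a=9, p=669685, q=72822

669685/72822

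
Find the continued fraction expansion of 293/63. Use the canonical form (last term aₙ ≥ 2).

293 = 4×63 + 41
63 = 1×41 + 22
41 = 1×22 + 19
22 = 1×19 + 3
19 = 6×3 + 1
3 = 3×1 + 0  (stop)
So 293/63 = [4; 1, 1, 1, 6, 3].

[4; 1, 1, 1, 6, 3]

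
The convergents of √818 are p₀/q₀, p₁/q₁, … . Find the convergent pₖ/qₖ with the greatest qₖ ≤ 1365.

24568/859

√818 = [28; 1, 1, 1, 1, 56, …] (period length 5).
Convergents:
  p_0/q_0 = 28/1
  p_1/q_1 = 29/1
  p_2/q_2 = 57/2
  p_3/q_3 = 86/3
  p_4/q_4 = 143/5
  p_5/q_5 = 8094/283
  p_6/q_6 = 8237/288
  p_7/q_7 = 16331/571
  p_8/q_8 = 24568/859
  p_9/q_9 = 40899/1430
q_8 = 859 ≤ 1365 < 1430 = q_9, so the answer is 24568/859.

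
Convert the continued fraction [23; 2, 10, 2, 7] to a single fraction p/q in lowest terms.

Fold from the inside: start with 7/1.
  2 + 1/7 = 15/7
  10 + 7/15 = 157/15
  2 + 15/157 = 329/157
  23 + 157/329 = 7724/329

7724/329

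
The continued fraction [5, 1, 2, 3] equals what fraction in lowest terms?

57/10

Using pₖ = aₖpₖ₋₁ + pₖ₋₂ and qₖ = aₖqₖ₋₁ + qₖ₋₂:
  k=0: a=5, p=5, q=1
  k=1: a=1, p=6, q=1
  k=2: a=2, p=17, q=3
  k=3: a=3, p=57, q=10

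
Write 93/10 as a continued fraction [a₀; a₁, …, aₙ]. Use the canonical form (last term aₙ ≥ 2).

[9; 3, 3]

93 = 9·10 + 3
10 = 3·3 + 1
3 = 3·1 + 0  (stop)
So 93/10 = [9; 3, 3].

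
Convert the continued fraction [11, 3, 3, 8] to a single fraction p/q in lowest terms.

Fold from the inside: start with 8/1.
  3 + 1/8 = 25/8
  3 + 8/25 = 83/25
  11 + 25/83 = 938/83

938/83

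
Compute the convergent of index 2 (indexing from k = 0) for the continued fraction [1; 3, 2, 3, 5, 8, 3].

Using pₖ = aₖpₖ₋₁ + pₖ₋₂, qₖ = aₖqₖ₋₁ + qₖ₋₂ (with p₋₁=1, p₋₂=0, q₋₁=0, q₋₂=1):
  k=0: a=1, p=1, q=1
  k=1: a=3, p=4, q=3
  k=2: a=2, p=9, q=7

9/7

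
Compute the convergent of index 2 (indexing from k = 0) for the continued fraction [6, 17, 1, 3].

109/18

Using pₖ = aₖpₖ₋₁ + pₖ₋₂, qₖ = aₖqₖ₋₁ + qₖ₋₂ (with p₋₁=1, p₋₂=0, q₋₁=0, q₋₂=1):
  k=0: a=6, p=6, q=1
  k=1: a=17, p=103, q=17
  k=2: a=1, p=109, q=18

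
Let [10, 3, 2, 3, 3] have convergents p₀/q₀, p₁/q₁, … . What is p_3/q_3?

Using pₖ = aₖpₖ₋₁ + pₖ₋₂, qₖ = aₖqₖ₋₁ + qₖ₋₂ (with p₋₁=1, p₋₂=0, q₋₁=0, q₋₂=1):
  k=0: a=10, p=10, q=1
  k=1: a=3, p=31, q=3
  k=2: a=2, p=72, q=7
  k=3: a=3, p=247, q=24

247/24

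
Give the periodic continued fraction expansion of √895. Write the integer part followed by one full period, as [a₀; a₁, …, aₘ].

[29; 1, 10, 1, 58]

a₀ = ⌊√895⌋ = 29.
With m₀=0, d₀=1 and mₖ₊₁ = dₖaₖ − mₖ, dₖ₊₁ = (n − mₖ₊₁²)/dₖ, aₖ₊₁ = ⌊(a₀+mₖ₊₁)/dₖ₊₁⌋:
  k=1: m=29, d=54, a=1
  k=2: m=25, d=5, a=10
  k=3: m=25, d=54, a=1
  k=4: m=29, d=1, a=58
d=1 and a=2a₀=58 at k=4, so the next step gives (m, d) = (29, 54) again — its k=1 value — and the period has length 4.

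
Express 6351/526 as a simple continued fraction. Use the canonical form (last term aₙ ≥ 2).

[12; 13, 2, 19]

6351 = 12×526 + 39
526 = 13×39 + 19
39 = 2×19 + 1
19 = 19×1 + 0  (stop)
So 6351/526 = [12; 13, 2, 19].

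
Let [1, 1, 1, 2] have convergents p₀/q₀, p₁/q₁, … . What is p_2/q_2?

3/2

Using pₖ = aₖpₖ₋₁ + pₖ₋₂, qₖ = aₖqₖ₋₁ + qₖ₋₂ (with p₋₁=1, p₋₂=0, q₋₁=0, q₋₂=1):
  k=0: a=1, p=1, q=1
  k=1: a=1, p=2, q=1
  k=2: a=1, p=3, q=2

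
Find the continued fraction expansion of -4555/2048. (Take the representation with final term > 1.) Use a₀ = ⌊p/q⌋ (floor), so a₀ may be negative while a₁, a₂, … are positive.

[-3; 1, 3, 2, 6, 17, 2]

-4555 = -3·2048 + 1589
2048 = 1·1589 + 459
1589 = 3·459 + 212
459 = 2·212 + 35
212 = 6·35 + 2
35 = 17·2 + 1
2 = 2·1 + 0  (stop)
So -4555/2048 = [-3; 1, 3, 2, 6, 17, 2].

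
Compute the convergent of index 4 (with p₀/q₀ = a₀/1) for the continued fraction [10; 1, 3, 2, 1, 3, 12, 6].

Using pₖ = aₖpₖ₋₁ + pₖ₋₂, qₖ = aₖqₖ₋₁ + qₖ₋₂ (with p₋₁=1, p₋₂=0, q₋₁=0, q₋₂=1):
  k=0: a=10, p=10, q=1
  k=1: a=1, p=11, q=1
  k=2: a=3, p=43, q=4
  k=3: a=2, p=97, q=9
  k=4: a=1, p=140, q=13

140/13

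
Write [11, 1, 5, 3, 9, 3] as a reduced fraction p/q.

6513/550

Using pₖ = aₖpₖ₋₁ + pₖ₋₂ and qₖ = aₖqₖ₋₁ + qₖ₋₂:
  k=0: a=11, p=11, q=1
  k=1: a=1, p=12, q=1
  k=2: a=5, p=71, q=6
  k=3: a=3, p=225, q=19
  k=4: a=9, p=2096, q=177
  k=5: a=3, p=6513, q=550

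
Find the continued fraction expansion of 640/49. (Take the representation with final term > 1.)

640 = 13×49 + 3
49 = 16×3 + 1
3 = 3×1 + 0  (stop)
So 640/49 = [13; 16, 3].

[13; 16, 3]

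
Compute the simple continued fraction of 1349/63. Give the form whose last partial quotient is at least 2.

1349 = 21*63 + 26
63 = 2*26 + 11
26 = 2*11 + 4
11 = 2*4 + 3
4 = 1*3 + 1
3 = 3*1 + 0  (stop)
So 1349/63 = [21; 2, 2, 2, 1, 3].

[21; 2, 2, 2, 1, 3]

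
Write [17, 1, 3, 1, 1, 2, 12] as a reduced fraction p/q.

5068/285

Using pₖ = aₖpₖ₋₁ + pₖ₋₂ and qₖ = aₖqₖ₋₁ + qₖ₋₂:
  k=0: a=17, p=17, q=1
  k=1: a=1, p=18, q=1
  k=2: a=3, p=71, q=4
  k=3: a=1, p=89, q=5
  k=4: a=1, p=160, q=9
  k=5: a=2, p=409, q=23
  k=6: a=12, p=5068, q=285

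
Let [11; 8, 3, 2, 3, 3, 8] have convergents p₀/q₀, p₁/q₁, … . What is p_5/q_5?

Using pₖ = aₖpₖ₋₁ + pₖ₋₂, qₖ = aₖqₖ₋₁ + qₖ₋₂ (with p₋₁=1, p₋₂=0, q₋₁=0, q₋₂=1):
  k=0: a=11, p=11, q=1
  k=1: a=8, p=89, q=8
  k=2: a=3, p=278, q=25
  k=3: a=2, p=645, q=58
  k=4: a=3, p=2213, q=199
  k=5: a=3, p=7284, q=655

7284/655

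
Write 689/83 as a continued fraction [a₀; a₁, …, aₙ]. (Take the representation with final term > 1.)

[8; 3, 3, 8]

689 = 8·83 + 25
83 = 3·25 + 8
25 = 3·8 + 1
8 = 8·1 + 0  (stop)
So 689/83 = [8; 3, 3, 8].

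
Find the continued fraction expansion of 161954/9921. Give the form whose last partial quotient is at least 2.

161954 = 16·9921 + 3218
9921 = 3·3218 + 267
3218 = 12·267 + 14
267 = 19·14 + 1
14 = 14·1 + 0  (stop)
So 161954/9921 = [16; 3, 12, 19, 14].

[16; 3, 12, 19, 14]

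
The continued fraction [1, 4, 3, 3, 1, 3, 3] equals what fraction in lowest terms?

849/689

Using pₖ = aₖpₖ₋₁ + pₖ₋₂ and qₖ = aₖqₖ₋₁ + qₖ₋₂:
  k=0: a=1, p=1, q=1
  k=1: a=4, p=5, q=4
  k=2: a=3, p=16, q=13
  k=3: a=3, p=53, q=43
  k=4: a=1, p=69, q=56
  k=5: a=3, p=260, q=211
  k=6: a=3, p=849, q=689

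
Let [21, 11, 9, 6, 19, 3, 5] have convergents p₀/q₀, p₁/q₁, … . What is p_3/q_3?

Using pₖ = aₖpₖ₋₁ + pₖ₋₂, qₖ = aₖqₖ₋₁ + qₖ₋₂ (with p₋₁=1, p₋₂=0, q₋₁=0, q₋₂=1):
  k=0: a=21, p=21, q=1
  k=1: a=11, p=232, q=11
  k=2: a=9, p=2109, q=100
  k=3: a=6, p=12886, q=611

12886/611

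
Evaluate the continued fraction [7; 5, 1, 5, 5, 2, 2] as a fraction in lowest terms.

Using pₖ = aₖpₖ₋₁ + pₖ₋₂ and qₖ = aₖqₖ₋₁ + qₖ₋₂:
  k=0: a=7, p=7, q=1
  k=1: a=5, p=36, q=5
  k=2: a=1, p=43, q=6
  k=3: a=5, p=251, q=35
  k=4: a=5, p=1298, q=181
  k=5: a=2, p=2847, q=397
  k=6: a=2, p=6992, q=975

6992/975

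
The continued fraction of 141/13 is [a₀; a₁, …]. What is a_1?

141 = 10·13 + 11   →  a_0 = 10
13 = 1·11 + 2   →  a_1 = 1

1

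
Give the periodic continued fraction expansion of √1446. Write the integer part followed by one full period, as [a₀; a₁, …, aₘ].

a₀ = ⌊√1446⌋ = 38.

[38; 38, 76]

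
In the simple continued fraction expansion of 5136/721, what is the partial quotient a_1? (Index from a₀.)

8

5136 = 7·721 + 89   →  a_0 = 7
721 = 8·89 + 9   →  a_1 = 8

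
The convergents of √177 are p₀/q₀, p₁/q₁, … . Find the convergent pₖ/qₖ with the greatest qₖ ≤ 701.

5468/411

√177 = [13; 3, 3, 2, 8, 2, 3, 3, 26, …] (period length 8).
Convergents:
  p_0/q_0 = 13/1
  p_1/q_1 = 40/3
  p_2/q_2 = 133/10
  p_3/q_3 = 306/23
  p_4/q_4 = 2581/194
  p_5/q_5 = 5468/411
  p_6/q_6 = 18985/1427
q_5 = 411 ≤ 701 < 1427 = q_6, so the answer is 5468/411.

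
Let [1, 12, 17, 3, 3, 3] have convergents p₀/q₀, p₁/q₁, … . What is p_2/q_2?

Using pₖ = aₖpₖ₋₁ + pₖ₋₂, qₖ = aₖqₖ₋₁ + qₖ₋₂ (with p₋₁=1, p₋₂=0, q₋₁=0, q₋₂=1):
  k=0: a=1, p=1, q=1
  k=1: a=12, p=13, q=12
  k=2: a=17, p=222, q=205

222/205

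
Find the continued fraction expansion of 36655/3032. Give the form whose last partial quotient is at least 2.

[12; 11, 5, 3, 5, 3]

36655 = 12·3032 + 271
3032 = 11·271 + 51
271 = 5·51 + 16
51 = 3·16 + 3
16 = 5·3 + 1
3 = 3·1 + 0  (stop)
So 36655/3032 = [12; 11, 5, 3, 5, 3].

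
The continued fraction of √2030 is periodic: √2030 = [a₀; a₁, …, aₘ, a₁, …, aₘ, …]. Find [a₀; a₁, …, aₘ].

[45; 18, 90]

a₀ = ⌊√2030⌋ = 45.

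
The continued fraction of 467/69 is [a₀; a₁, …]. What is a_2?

467 = 6·69 + 53   →  a_0 = 6
69 = 1·53 + 16   →  a_1 = 1
53 = 3·16 + 5   →  a_2 = 3

3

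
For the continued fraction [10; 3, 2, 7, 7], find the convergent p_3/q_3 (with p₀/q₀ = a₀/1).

535/52

Using pₖ = aₖpₖ₋₁ + pₖ₋₂, qₖ = aₖqₖ₋₁ + qₖ₋₂ (with p₋₁=1, p₋₂=0, q₋₁=0, q₋₂=1):
  k=0: a=10, p=10, q=1
  k=1: a=3, p=31, q=3
  k=2: a=2, p=72, q=7
  k=3: a=7, p=535, q=52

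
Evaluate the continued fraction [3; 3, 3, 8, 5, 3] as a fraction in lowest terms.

Fold from the inside: start with 3/1.
  5 + 1/3 = 16/3
  8 + 3/16 = 131/16
  3 + 16/131 = 409/131
  3 + 131/409 = 1358/409
  3 + 409/1358 = 4483/1358

4483/1358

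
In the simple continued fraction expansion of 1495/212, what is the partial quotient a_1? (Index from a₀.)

19

1495 = 7·212 + 11   →  a_0 = 7
212 = 19·11 + 3   →  a_1 = 19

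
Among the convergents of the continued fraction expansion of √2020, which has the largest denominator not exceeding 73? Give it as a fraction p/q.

√2020 = [44; 1, 16, 1, 88, …] (period length 4).
Convergents:
  p_0/q_0 = 44/1
  p_1/q_1 = 45/1
  p_2/q_2 = 764/17
  p_3/q_3 = 809/18
  p_4/q_4 = 71956/1601
q_3 = 18 ≤ 73 < 1601 = q_4, so the answer is 809/18.

809/18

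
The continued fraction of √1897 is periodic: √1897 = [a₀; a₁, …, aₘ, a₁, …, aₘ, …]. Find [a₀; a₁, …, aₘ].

[43; 1, 1, 4, 12, 4, 1, 1, 86]

a₀ = ⌊√1897⌋ = 43.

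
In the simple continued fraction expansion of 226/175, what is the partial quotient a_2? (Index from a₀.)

2

226 = 1·175 + 51   →  a_0 = 1
175 = 3·51 + 22   →  a_1 = 3
51 = 2·22 + 7   →  a_2 = 2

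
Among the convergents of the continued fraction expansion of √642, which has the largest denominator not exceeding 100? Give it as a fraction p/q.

√642 = [25; 2, 1, 24, 1, 2, 50, …] (period length 6).
Convergents:
  p_0/q_0 = 25/1
  p_1/q_1 = 51/2
  p_2/q_2 = 76/3
  p_3/q_3 = 1875/74
  p_4/q_4 = 1951/77
  p_5/q_5 = 5777/228
q_4 = 77 ≤ 100 < 228 = q_5, so the answer is 1951/77.

1951/77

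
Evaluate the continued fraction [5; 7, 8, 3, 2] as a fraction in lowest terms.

2123/413

Fold from the inside: start with 2/1.
  3 + 1/2 = 7/2
  8 + 2/7 = 58/7
  7 + 7/58 = 413/58
  5 + 58/413 = 2123/413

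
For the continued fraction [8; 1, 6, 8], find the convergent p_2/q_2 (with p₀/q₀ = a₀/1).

62/7

Using pₖ = aₖpₖ₋₁ + pₖ₋₂, qₖ = aₖqₖ₋₁ + qₖ₋₂ (with p₋₁=1, p₋₂=0, q₋₁=0, q₋₂=1):
  k=0: a=8, p=8, q=1
  k=1: a=1, p=9, q=1
  k=2: a=6, p=62, q=7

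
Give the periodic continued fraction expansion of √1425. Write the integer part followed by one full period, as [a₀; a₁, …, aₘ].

[37; 1, 2, 1, 74]

a₀ = ⌊√1425⌋ = 37.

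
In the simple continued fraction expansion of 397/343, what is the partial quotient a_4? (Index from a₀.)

397 = 1·343 + 54   →  a_0 = 1
343 = 6·54 + 19   →  a_1 = 6
54 = 2·19 + 16   →  a_2 = 2
19 = 1·16 + 3   →  a_3 = 1
16 = 5·3 + 1   →  a_4 = 5

5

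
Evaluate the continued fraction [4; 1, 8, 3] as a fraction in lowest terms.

137/28

Using pₖ = aₖpₖ₋₁ + pₖ₋₂ and qₖ = aₖqₖ₋₁ + qₖ₋₂:
  k=0: a=4, p=4, q=1
  k=1: a=1, p=5, q=1
  k=2: a=8, p=44, q=9
  k=3: a=3, p=137, q=28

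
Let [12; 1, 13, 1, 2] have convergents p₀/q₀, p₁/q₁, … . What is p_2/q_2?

Using pₖ = aₖpₖ₋₁ + pₖ₋₂, qₖ = aₖqₖ₋₁ + qₖ₋₂ (with p₋₁=1, p₋₂=0, q₋₁=0, q₋₂=1):
  k=0: a=12, p=12, q=1
  k=1: a=1, p=13, q=1
  k=2: a=13, p=181, q=14

181/14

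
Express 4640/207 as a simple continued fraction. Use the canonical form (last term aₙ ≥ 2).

4640 = 22·207 + 86
207 = 2·86 + 35
86 = 2·35 + 16
35 = 2·16 + 3
16 = 5·3 + 1
3 = 3·1 + 0  (stop)
So 4640/207 = [22; 2, 2, 2, 5, 3].

[22; 2, 2, 2, 5, 3]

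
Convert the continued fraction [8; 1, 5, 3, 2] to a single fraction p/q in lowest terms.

389/44

Fold from the inside: start with 2/1.
  3 + 1/2 = 7/2
  5 + 2/7 = 37/7
  1 + 7/37 = 44/37
  8 + 37/44 = 389/44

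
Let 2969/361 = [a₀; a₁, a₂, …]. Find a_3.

5

2969 = 8·361 + 81   →  a_0 = 8
361 = 4·81 + 37   →  a_1 = 4
81 = 2·37 + 7   →  a_2 = 2
37 = 5·7 + 2   →  a_3 = 5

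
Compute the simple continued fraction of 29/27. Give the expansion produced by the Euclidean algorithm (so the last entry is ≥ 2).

[1; 13, 2]

29 = 1×27 + 2
27 = 13×2 + 1
2 = 2×1 + 0  (stop)
So 29/27 = [1; 13, 2].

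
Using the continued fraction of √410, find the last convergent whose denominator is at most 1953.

√410 = [20; 4, 40, …] (period length 2).
Convergents:
  p_0/q_0 = 20/1
  p_1/q_1 = 81/4
  p_2/q_2 = 3260/161
  p_3/q_3 = 13121/648
  p_4/q_4 = 528100/26081
q_3 = 648 ≤ 1953 < 26081 = q_4, so the answer is 13121/648.

13121/648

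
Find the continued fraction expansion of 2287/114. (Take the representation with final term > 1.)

2287 = 20·114 + 7
114 = 16·7 + 2
7 = 3·2 + 1
2 = 2·1 + 0  (stop)
So 2287/114 = [20; 16, 3, 2].

[20; 16, 3, 2]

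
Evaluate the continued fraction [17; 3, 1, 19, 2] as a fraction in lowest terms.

2795/162

Using pₖ = aₖpₖ₋₁ + pₖ₋₂ and qₖ = aₖqₖ₋₁ + qₖ₋₂:
  k=0: a=17, p=17, q=1
  k=1: a=3, p=52, q=3
  k=2: a=1, p=69, q=4
  k=3: a=19, p=1363, q=79
  k=4: a=2, p=2795, q=162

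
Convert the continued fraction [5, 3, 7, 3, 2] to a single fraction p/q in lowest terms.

851/160

Fold from the inside: start with 2/1.
  3 + 1/2 = 7/2
  7 + 2/7 = 51/7
  3 + 7/51 = 160/51
  5 + 51/160 = 851/160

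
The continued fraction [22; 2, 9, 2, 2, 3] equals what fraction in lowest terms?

Using pₖ = aₖpₖ₋₁ + pₖ₋₂ and qₖ = aₖqₖ₋₁ + qₖ₋₂:
  k=0: a=22, p=22, q=1
  k=1: a=2, p=45, q=2
  k=2: a=9, p=427, q=19
  k=3: a=2, p=899, q=40
  k=4: a=2, p=2225, q=99
  k=5: a=3, p=7574, q=337

7574/337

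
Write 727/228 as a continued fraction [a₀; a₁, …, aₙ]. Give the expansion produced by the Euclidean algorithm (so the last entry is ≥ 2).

[3; 5, 3, 3, 4]

727 = 3*228 + 43
228 = 5*43 + 13
43 = 3*13 + 4
13 = 3*4 + 1
4 = 4*1 + 0  (stop)
So 727/228 = [3; 5, 3, 3, 4].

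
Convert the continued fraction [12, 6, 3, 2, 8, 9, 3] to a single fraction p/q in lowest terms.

127913/10520

Fold from the inside: start with 3/1.
  9 + 1/3 = 28/3
  8 + 3/28 = 227/28
  2 + 28/227 = 482/227
  3 + 227/482 = 1673/482
  6 + 482/1673 = 10520/1673
  12 + 1673/10520 = 127913/10520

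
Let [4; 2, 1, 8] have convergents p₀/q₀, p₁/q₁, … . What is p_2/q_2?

13/3

Using pₖ = aₖpₖ₋₁ + pₖ₋₂, qₖ = aₖqₖ₋₁ + qₖ₋₂ (with p₋₁=1, p₋₂=0, q₋₁=0, q₋₂=1):
  k=0: a=4, p=4, q=1
  k=1: a=2, p=9, q=2
  k=2: a=1, p=13, q=3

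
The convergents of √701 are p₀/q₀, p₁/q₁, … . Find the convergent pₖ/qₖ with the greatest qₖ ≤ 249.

√701 = [26; 2, 10, 10, 2, 52, …] (period length 5).
Convergents:
  p_0/q_0 = 26/1
  p_1/q_1 = 53/2
  p_2/q_2 = 556/21
  p_3/q_3 = 5613/212
  p_4/q_4 = 11782/445
q_3 = 212 ≤ 249 < 445 = q_4, so the answer is 5613/212.

5613/212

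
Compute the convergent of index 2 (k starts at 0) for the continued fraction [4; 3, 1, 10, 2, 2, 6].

17/4

Using pₖ = aₖpₖ₋₁ + pₖ₋₂, qₖ = aₖqₖ₋₁ + qₖ₋₂ (with p₋₁=1, p₋₂=0, q₋₁=0, q₋₂=1):
  k=0: a=4, p=4, q=1
  k=1: a=3, p=13, q=3
  k=2: a=1, p=17, q=4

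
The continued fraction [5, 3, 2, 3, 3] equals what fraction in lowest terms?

418/79

Using pₖ = aₖpₖ₋₁ + pₖ₋₂ and qₖ = aₖqₖ₋₁ + qₖ₋₂:
  k=0: a=5, p=5, q=1
  k=1: a=3, p=16, q=3
  k=2: a=2, p=37, q=7
  k=3: a=3, p=127, q=24
  k=4: a=3, p=418, q=79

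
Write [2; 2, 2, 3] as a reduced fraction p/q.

41/17

Using pₖ = aₖpₖ₋₁ + pₖ₋₂ and qₖ = aₖqₖ₋₁ + qₖ₋₂:
  k=0: a=2, p=2, q=1
  k=1: a=2, p=5, q=2
  k=2: a=2, p=12, q=5
  k=3: a=3, p=41, q=17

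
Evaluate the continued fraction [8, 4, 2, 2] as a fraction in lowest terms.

Using pₖ = aₖpₖ₋₁ + pₖ₋₂ and qₖ = aₖqₖ₋₁ + qₖ₋₂:
  k=0: a=8, p=8, q=1
  k=1: a=4, p=33, q=4
  k=2: a=2, p=74, q=9
  k=3: a=2, p=181, q=22

181/22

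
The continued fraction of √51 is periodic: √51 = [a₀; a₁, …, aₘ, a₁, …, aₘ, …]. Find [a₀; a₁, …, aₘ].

a₀ = ⌊√51⌋ = 7.
With m₀=0, d₀=1 and mₖ₊₁ = dₖaₖ − mₖ, dₖ₊₁ = (n − mₖ₊₁²)/dₖ, aₖ₊₁ = ⌊(a₀+mₖ₊₁)/dₖ₊₁⌋:
  k=1: m=7, d=2, a=7
  k=2: m=7, d=1, a=14
d=1 and a=2a₀=14 at k=2, so the next step gives (m, d) = (7, 2) again — its k=1 value — and the period has length 2.

[7; 7, 14]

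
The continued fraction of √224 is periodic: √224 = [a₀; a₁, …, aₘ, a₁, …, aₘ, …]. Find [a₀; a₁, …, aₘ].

[14; 1, 28]

a₀ = ⌊√224⌋ = 14.
With m₀=0, d₀=1 and mₖ₊₁ = dₖaₖ − mₖ, dₖ₊₁ = (n − mₖ₊₁²)/dₖ, aₖ₊₁ = ⌊(a₀+mₖ₊₁)/dₖ₊₁⌋:
  k=1: m=14, d=28, a=1
  k=2: m=14, d=1, a=28
d=1 and a=2a₀=28 at k=2, so the next step gives (m, d) = (14, 28) again — its k=1 value — and the period has length 2.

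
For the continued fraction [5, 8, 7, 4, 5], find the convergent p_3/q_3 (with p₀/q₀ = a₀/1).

Using pₖ = aₖpₖ₋₁ + pₖ₋₂, qₖ = aₖqₖ₋₁ + qₖ₋₂ (with p₋₁=1, p₋₂=0, q₋₁=0, q₋₂=1):
  k=0: a=5, p=5, q=1
  k=1: a=8, p=41, q=8
  k=2: a=7, p=292, q=57
  k=3: a=4, p=1209, q=236

1209/236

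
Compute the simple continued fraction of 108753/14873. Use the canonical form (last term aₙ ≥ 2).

108753 = 7*14873 + 4642
14873 = 3*4642 + 947
4642 = 4*947 + 854
947 = 1*854 + 93
854 = 9*93 + 17
93 = 5*17 + 8
17 = 2*8 + 1
8 = 8*1 + 0  (stop)
So 108753/14873 = [7; 3, 4, 1, 9, 5, 2, 8].

[7; 3, 4, 1, 9, 5, 2, 8]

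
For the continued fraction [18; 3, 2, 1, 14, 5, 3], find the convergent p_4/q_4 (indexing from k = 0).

2690/147

Using pₖ = aₖpₖ₋₁ + pₖ₋₂, qₖ = aₖqₖ₋₁ + qₖ₋₂ (with p₋₁=1, p₋₂=0, q₋₁=0, q₋₂=1):
  k=0: a=18, p=18, q=1
  k=1: a=3, p=55, q=3
  k=2: a=2, p=128, q=7
  k=3: a=1, p=183, q=10
  k=4: a=14, p=2690, q=147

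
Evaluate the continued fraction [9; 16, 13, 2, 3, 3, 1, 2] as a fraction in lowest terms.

Fold from the inside: start with 2/1.
  1 + 1/2 = 3/2
  3 + 2/3 = 11/3
  3 + 3/11 = 36/11
  2 + 11/36 = 83/36
  13 + 36/83 = 1115/83
  16 + 83/1115 = 17923/1115
  9 + 1115/17923 = 162422/17923

162422/17923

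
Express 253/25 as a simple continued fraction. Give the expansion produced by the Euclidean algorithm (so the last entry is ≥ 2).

[10; 8, 3]

253 = 10×25 + 3
25 = 8×3 + 1
3 = 3×1 + 0  (stop)
So 253/25 = [10; 8, 3].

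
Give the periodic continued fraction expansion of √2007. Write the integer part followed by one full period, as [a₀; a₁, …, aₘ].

a₀ = ⌊√2007⌋ = 44.

[44; 1, 3, 1, 88]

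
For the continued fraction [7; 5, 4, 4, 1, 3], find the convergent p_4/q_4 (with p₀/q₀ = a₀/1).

791/110

Using pₖ = aₖpₖ₋₁ + pₖ₋₂, qₖ = aₖqₖ₋₁ + qₖ₋₂ (with p₋₁=1, p₋₂=0, q₋₁=0, q₋₂=1):
  k=0: a=7, p=7, q=1
  k=1: a=5, p=36, q=5
  k=2: a=4, p=151, q=21
  k=3: a=4, p=640, q=89
  k=4: a=1, p=791, q=110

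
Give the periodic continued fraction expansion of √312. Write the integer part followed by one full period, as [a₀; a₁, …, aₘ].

[17; 1, 1, 1, 34]

a₀ = ⌊√312⌋ = 17.
With m₀=0, d₀=1 and mₖ₊₁ = dₖaₖ − mₖ, dₖ₊₁ = (n − mₖ₊₁²)/dₖ, aₖ₊₁ = ⌊(a₀+mₖ₊₁)/dₖ₊₁⌋:
  k=1: m=17, d=23, a=1
  k=2: m=6, d=12, a=1
  k=3: m=6, d=23, a=1
  k=4: m=17, d=1, a=34
d=1 and a=2a₀=34 at k=4, so the next step gives (m, d) = (17, 23) again — its k=1 value — and the period has length 4.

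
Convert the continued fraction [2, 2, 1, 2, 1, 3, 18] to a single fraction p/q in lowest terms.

Using pₖ = aₖpₖ₋₁ + pₖ₋₂ and qₖ = aₖqₖ₋₁ + qₖ₋₂:
  k=0: a=2, p=2, q=1
  k=1: a=2, p=5, q=2
  k=2: a=1, p=7, q=3
  k=3: a=2, p=19, q=8
  k=4: a=1, p=26, q=11
  k=5: a=3, p=97, q=41
  k=6: a=18, p=1772, q=749

1772/749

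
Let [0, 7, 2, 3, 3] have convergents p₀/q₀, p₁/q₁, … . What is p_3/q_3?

Using pₖ = aₖpₖ₋₁ + pₖ₋₂, qₖ = aₖqₖ₋₁ + qₖ₋₂ (with p₋₁=1, p₋₂=0, q₋₁=0, q₋₂=1):
  k=0: a=0, p=0, q=1
  k=1: a=7, p=1, q=7
  k=2: a=2, p=2, q=15
  k=3: a=3, p=7, q=52

7/52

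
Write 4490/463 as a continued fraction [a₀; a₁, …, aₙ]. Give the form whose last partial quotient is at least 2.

[9; 1, 2, 3, 3, 1, 10]

4490 = 9*463 + 323
463 = 1*323 + 140
323 = 2*140 + 43
140 = 3*43 + 11
43 = 3*11 + 10
11 = 1*10 + 1
10 = 10*1 + 0  (stop)
So 4490/463 = [9; 1, 2, 3, 3, 1, 10].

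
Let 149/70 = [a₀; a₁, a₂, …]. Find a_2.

149 = 2·70 + 9   →  a_0 = 2
70 = 7·9 + 7   →  a_1 = 7
9 = 1·7 + 2   →  a_2 = 1

1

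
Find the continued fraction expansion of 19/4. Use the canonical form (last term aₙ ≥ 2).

19 = 4×4 + 3
4 = 1×3 + 1
3 = 3×1 + 0  (stop)
So 19/4 = [4; 1, 3].

[4; 1, 3]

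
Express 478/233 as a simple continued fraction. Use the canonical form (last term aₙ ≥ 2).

[2; 19, 2, 2, 2]

478 = 2×233 + 12
233 = 19×12 + 5
12 = 2×5 + 2
5 = 2×2 + 1
2 = 2×1 + 0  (stop)
So 478/233 = [2; 19, 2, 2, 2].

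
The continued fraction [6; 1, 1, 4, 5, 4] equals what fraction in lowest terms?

Fold from the inside: start with 4/1.
  5 + 1/4 = 21/4
  4 + 4/21 = 88/21
  1 + 21/88 = 109/88
  1 + 88/109 = 197/109
  6 + 109/197 = 1291/197

1291/197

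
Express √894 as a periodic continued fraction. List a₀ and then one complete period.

[29; 1, 8, 1, 58]

a₀ = ⌊√894⌋ = 29.
With m₀=0, d₀=1 and mₖ₊₁ = dₖaₖ − mₖ, dₖ₊₁ = (n − mₖ₊₁²)/dₖ, aₖ₊₁ = ⌊(a₀+mₖ₊₁)/dₖ₊₁⌋:
  k=1: m=29, d=53, a=1
  k=2: m=24, d=6, a=8
  k=3: m=24, d=53, a=1
  k=4: m=29, d=1, a=58
d=1 and a=2a₀=58 at k=4, so the next step gives (m, d) = (29, 53) again — its k=1 value — and the period has length 4.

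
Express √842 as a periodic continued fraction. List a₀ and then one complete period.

[29; 58]

a₀ = ⌊√842⌋ = 29.
With m₀=0, d₀=1 and mₖ₊₁ = dₖaₖ − mₖ, dₖ₊₁ = (n − mₖ₊₁²)/dₖ, aₖ₊₁ = ⌊(a₀+mₖ₊₁)/dₖ₊₁⌋:
  k=1: m=29, d=1, a=58
d=1 and a=2a₀=58 at k=1, so the next step gives (m, d) = (29, 1) again — its k=1 value — and the period has length 1.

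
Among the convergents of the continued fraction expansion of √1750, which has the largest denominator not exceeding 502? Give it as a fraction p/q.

√1750 = [41; 1, 4, 1, 82, …] (period length 4).
Convergents:
  p_0/q_0 = 41/1
  p_1/q_1 = 42/1
  p_2/q_2 = 209/5
  p_3/q_3 = 251/6
  p_4/q_4 = 20791/497
  p_5/q_5 = 21042/503
q_4 = 497 ≤ 502 < 503 = q_5, so the answer is 20791/497.

20791/497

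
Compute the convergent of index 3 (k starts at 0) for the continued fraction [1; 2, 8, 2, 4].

53/36

Using pₖ = aₖpₖ₋₁ + pₖ₋₂, qₖ = aₖqₖ₋₁ + qₖ₋₂ (with p₋₁=1, p₋₂=0, q₋₁=0, q₋₂=1):
  k=0: a=1, p=1, q=1
  k=1: a=2, p=3, q=2
  k=2: a=8, p=25, q=17
  k=3: a=2, p=53, q=36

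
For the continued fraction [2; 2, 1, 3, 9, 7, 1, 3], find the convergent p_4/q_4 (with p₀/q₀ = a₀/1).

241/102

Using pₖ = aₖpₖ₋₁ + pₖ₋₂, qₖ = aₖqₖ₋₁ + qₖ₋₂ (with p₋₁=1, p₋₂=0, q₋₁=0, q₋₂=1):
  k=0: a=2, p=2, q=1
  k=1: a=2, p=5, q=2
  k=2: a=1, p=7, q=3
  k=3: a=3, p=26, q=11
  k=4: a=9, p=241, q=102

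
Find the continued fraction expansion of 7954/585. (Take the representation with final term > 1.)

[13; 1, 1, 2, 11, 3, 3]

7954 = 13·585 + 349
585 = 1·349 + 236
349 = 1·236 + 113
236 = 2·113 + 10
113 = 11·10 + 3
10 = 3·3 + 1
3 = 3·1 + 0  (stop)
So 7954/585 = [13; 1, 1, 2, 11, 3, 3].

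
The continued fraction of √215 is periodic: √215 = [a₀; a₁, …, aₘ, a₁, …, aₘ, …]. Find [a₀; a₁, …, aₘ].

[14; 1, 1, 1, 28]

a₀ = ⌊√215⌋ = 14.
With m₀=0, d₀=1 and mₖ₊₁ = dₖaₖ − mₖ, dₖ₊₁ = (n − mₖ₊₁²)/dₖ, aₖ₊₁ = ⌊(a₀+mₖ₊₁)/dₖ₊₁⌋:
  k=1: m=14, d=19, a=1
  k=2: m=5, d=10, a=1
  k=3: m=5, d=19, a=1
  k=4: m=14, d=1, a=28
d=1 and a=2a₀=28 at k=4, so the next step gives (m, d) = (14, 19) again — its k=1 value — and the period has length 4.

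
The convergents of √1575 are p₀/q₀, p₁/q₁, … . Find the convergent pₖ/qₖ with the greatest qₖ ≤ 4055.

√1575 = [39; 1, 2, 5, 2, 1, 78, …] (period length 6).
Convergents:
  p_0/q_0 = 39/1
  p_1/q_1 = 40/1
  p_2/q_2 = 119/3
  p_3/q_3 = 635/16
  p_4/q_4 = 1389/35
  p_5/q_5 = 2024/51
  p_6/q_6 = 159261/4013
  p_7/q_7 = 161285/4064
q_6 = 4013 ≤ 4055 < 4064 = q_7, so the answer is 159261/4013.

159261/4013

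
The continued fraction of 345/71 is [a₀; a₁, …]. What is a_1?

1

345 = 4·71 + 61   →  a_0 = 4
71 = 1·61 + 10   →  a_1 = 1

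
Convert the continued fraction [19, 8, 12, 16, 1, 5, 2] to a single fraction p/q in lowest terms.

Fold from the inside: start with 2/1.
  5 + 1/2 = 11/2
  1 + 2/11 = 13/11
  16 + 11/13 = 219/13
  12 + 13/219 = 2641/219
  8 + 219/2641 = 21347/2641
  19 + 2641/21347 = 408234/21347

408234/21347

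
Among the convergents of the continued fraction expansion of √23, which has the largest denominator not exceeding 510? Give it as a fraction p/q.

1151/240

√23 = [4; 1, 3, 1, 8, …] (period length 4).
Convergents:
  p_0/q_0 = 4/1
  p_1/q_1 = 5/1
  p_2/q_2 = 19/4
  p_3/q_3 = 24/5
  p_4/q_4 = 211/44
  p_5/q_5 = 235/49
  p_6/q_6 = 916/191
  p_7/q_7 = 1151/240
  p_8/q_8 = 10124/2111
q_7 = 240 ≤ 510 < 2111 = q_8, so the answer is 1151/240.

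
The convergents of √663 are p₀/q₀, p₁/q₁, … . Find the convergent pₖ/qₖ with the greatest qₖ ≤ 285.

√663 = [25; 1, 2, 1, 50, …] (period length 4).
Convergents:
  p_0/q_0 = 25/1
  p_1/q_1 = 26/1
  p_2/q_2 = 77/3
  p_3/q_3 = 103/4
  p_4/q_4 = 5227/203
  p_5/q_5 = 5330/207
  p_6/q_6 = 15887/617
q_5 = 207 ≤ 285 < 617 = q_6, so the answer is 5330/207.

5330/207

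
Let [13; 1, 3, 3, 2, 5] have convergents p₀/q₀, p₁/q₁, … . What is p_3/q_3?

Using pₖ = aₖpₖ₋₁ + pₖ₋₂, qₖ = aₖqₖ₋₁ + qₖ₋₂ (with p₋₁=1, p₋₂=0, q₋₁=0, q₋₂=1):
  k=0: a=13, p=13, q=1
  k=1: a=1, p=14, q=1
  k=2: a=3, p=55, q=4
  k=3: a=3, p=179, q=13

179/13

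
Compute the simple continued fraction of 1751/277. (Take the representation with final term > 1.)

[6; 3, 8, 1, 9]

1751 = 6·277 + 89
277 = 3·89 + 10
89 = 8·10 + 9
10 = 1·9 + 1
9 = 9·1 + 0  (stop)
So 1751/277 = [6; 3, 8, 1, 9].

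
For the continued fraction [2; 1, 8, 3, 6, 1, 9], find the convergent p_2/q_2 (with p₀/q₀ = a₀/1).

Using pₖ = aₖpₖ₋₁ + pₖ₋₂, qₖ = aₖqₖ₋₁ + qₖ₋₂ (with p₋₁=1, p₋₂=0, q₋₁=0, q₋₂=1):
  k=0: a=2, p=2, q=1
  k=1: a=1, p=3, q=1
  k=2: a=8, p=26, q=9

26/9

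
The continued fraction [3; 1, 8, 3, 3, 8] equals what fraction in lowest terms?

3005/772

Using pₖ = aₖpₖ₋₁ + pₖ₋₂ and qₖ = aₖqₖ₋₁ + qₖ₋₂:
  k=0: a=3, p=3, q=1
  k=1: a=1, p=4, q=1
  k=2: a=8, p=35, q=9
  k=3: a=3, p=109, q=28
  k=4: a=3, p=362, q=93
  k=5: a=8, p=3005, q=772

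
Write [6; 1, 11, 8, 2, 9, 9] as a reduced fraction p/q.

Using pₖ = aₖpₖ₋₁ + pₖ₋₂ and qₖ = aₖqₖ₋₁ + qₖ₋₂:
  k=0: a=6, p=6, q=1
  k=1: a=1, p=7, q=1
  k=2: a=11, p=83, q=12
  k=3: a=8, p=671, q=97
  k=4: a=2, p=1425, q=206
  k=5: a=9, p=13496, q=1951
  k=6: a=9, p=122889, q=17765

122889/17765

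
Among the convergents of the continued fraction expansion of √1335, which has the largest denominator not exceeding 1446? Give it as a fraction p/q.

45124/1235

√1335 = [36; 1, 1, 6, 7, 6, 1, 1, 72, …] (period length 8).
Convergents:
  p_0/q_0 = 36/1
  p_1/q_1 = 37/1
  p_2/q_2 = 73/2
  p_3/q_3 = 475/13
  p_4/q_4 = 3398/93
  p_5/q_5 = 20863/571
  p_6/q_6 = 24261/664
  p_7/q_7 = 45124/1235
  p_8/q_8 = 3273189/89584
q_7 = 1235 ≤ 1446 < 89584 = q_8, so the answer is 45124/1235.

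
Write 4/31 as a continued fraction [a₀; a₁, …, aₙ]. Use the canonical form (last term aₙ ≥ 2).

[0; 7, 1, 3]

4 = 0*31 + 4
31 = 7*4 + 3
4 = 1*3 + 1
3 = 3*1 + 0  (stop)
So 4/31 = [0; 7, 1, 3].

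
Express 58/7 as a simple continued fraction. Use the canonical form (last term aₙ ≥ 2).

[8; 3, 2]

58 = 8×7 + 2
7 = 3×2 + 1
2 = 2×1 + 0  (stop)
So 58/7 = [8; 3, 2].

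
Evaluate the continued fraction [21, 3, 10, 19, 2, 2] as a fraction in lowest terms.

Fold from the inside: start with 2/1.
  2 + 1/2 = 5/2
  19 + 2/5 = 97/5
  10 + 5/97 = 975/97
  3 + 97/975 = 3022/975
  21 + 975/3022 = 64437/3022

64437/3022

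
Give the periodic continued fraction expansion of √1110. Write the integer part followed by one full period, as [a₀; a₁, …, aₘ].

[33; 3, 6, 3, 66]

a₀ = ⌊√1110⌋ = 33.
With m₀=0, d₀=1 and mₖ₊₁ = dₖaₖ − mₖ, dₖ₊₁ = (n − mₖ₊₁²)/dₖ, aₖ₊₁ = ⌊(a₀+mₖ₊₁)/dₖ₊₁⌋:
  k=1: m=33, d=21, a=3
  k=2: m=30, d=10, a=6
  k=3: m=30, d=21, a=3
  k=4: m=33, d=1, a=66
d=1 and a=2a₀=66 at k=4, so the next step gives (m, d) = (33, 21) again — its k=1 value — and the period has length 4.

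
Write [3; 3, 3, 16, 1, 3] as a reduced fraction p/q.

2251/682

Using pₖ = aₖpₖ₋₁ + pₖ₋₂ and qₖ = aₖqₖ₋₁ + qₖ₋₂:
  k=0: a=3, p=3, q=1
  k=1: a=3, p=10, q=3
  k=2: a=3, p=33, q=10
  k=3: a=16, p=538, q=163
  k=4: a=1, p=571, q=173
  k=5: a=3, p=2251, q=682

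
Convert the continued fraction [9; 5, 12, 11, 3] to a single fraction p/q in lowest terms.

Using pₖ = aₖpₖ₋₁ + pₖ₋₂ and qₖ = aₖqₖ₋₁ + qₖ₋₂:
  k=0: a=9, p=9, q=1
  k=1: a=5, p=46, q=5
  k=2: a=12, p=561, q=61
  k=3: a=11, p=6217, q=676
  k=4: a=3, p=19212, q=2089

19212/2089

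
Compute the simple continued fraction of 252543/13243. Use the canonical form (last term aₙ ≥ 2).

252543 = 19*13243 + 926
13243 = 14*926 + 279
926 = 3*279 + 89
279 = 3*89 + 12
89 = 7*12 + 5
12 = 2*5 + 2
5 = 2*2 + 1
2 = 2*1 + 0  (stop)
So 252543/13243 = [19; 14, 3, 3, 7, 2, 2, 2].

[19; 14, 3, 3, 7, 2, 2, 2]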